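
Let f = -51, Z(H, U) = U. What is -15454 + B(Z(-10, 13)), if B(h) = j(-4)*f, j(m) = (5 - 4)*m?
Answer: -15250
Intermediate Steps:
j(m) = m (j(m) = 1*m = m)
B(h) = 204 (B(h) = -4*(-51) = 204)
-15454 + B(Z(-10, 13)) = -15454 + 204 = -15250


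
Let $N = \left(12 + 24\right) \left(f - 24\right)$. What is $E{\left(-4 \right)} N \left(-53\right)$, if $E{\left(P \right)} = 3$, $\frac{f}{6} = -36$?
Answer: $1373760$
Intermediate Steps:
$f = -216$ ($f = 6 \left(-36\right) = -216$)
$N = -8640$ ($N = \left(12 + 24\right) \left(-216 - 24\right) = 36 \left(-240\right) = -8640$)
$E{\left(-4 \right)} N \left(-53\right) = 3 \left(-8640\right) \left(-53\right) = \left(-25920\right) \left(-53\right) = 1373760$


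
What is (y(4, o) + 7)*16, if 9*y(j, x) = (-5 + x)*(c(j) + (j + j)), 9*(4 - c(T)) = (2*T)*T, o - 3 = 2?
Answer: 112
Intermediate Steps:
o = 5 (o = 3 + 2 = 5)
c(T) = 4 - 2*T²/9 (c(T) = 4 - 2*T*T/9 = 4 - 2*T²/9)
y(j, x) = (-5 + x)*(4 + 2*j - 2*j²/9)/9 (y(j, x) = ((-5 + x)*((4 - 2*j²/9) + (j + j)))/9 = ((-5 + x)*((4 - 2*j²/9) + 2*j))/9 = ((-5 + x)*(4 + 2*j - 2*j²/9))/9 = (-5 + x)*(4 + 2*j - 2*j²/9)/9)
(y(4, o) + 7)*16 = ((-20/9 - 10/9*4 + (10/81)*4² - 2/81*5*(-18 + 4²) + (2/9)*4*5) + 7)*16 = ((-20/9 - 40/9 + (10/81)*16 - 2/81*5*(-18 + 16) + 40/9) + 7)*16 = ((-20/9 - 40/9 + 160/81 - 2/81*5*(-2) + 40/9) + 7)*16 = ((-20/9 - 40/9 + 160/81 + 20/81 + 40/9) + 7)*16 = (0 + 7)*16 = 7*16 = 112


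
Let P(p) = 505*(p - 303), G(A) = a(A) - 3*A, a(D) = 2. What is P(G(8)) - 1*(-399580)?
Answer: 235455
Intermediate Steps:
G(A) = 2 - 3*A
P(p) = -153015 + 505*p (P(p) = 505*(-303 + p) = -153015 + 505*p)
P(G(8)) - 1*(-399580) = (-153015 + 505*(2 - 3*8)) - 1*(-399580) = (-153015 + 505*(2 - 24)) + 399580 = (-153015 + 505*(-22)) + 399580 = (-153015 - 11110) + 399580 = -164125 + 399580 = 235455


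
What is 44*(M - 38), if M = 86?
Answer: 2112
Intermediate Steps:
44*(M - 38) = 44*(86 - 38) = 44*48 = 2112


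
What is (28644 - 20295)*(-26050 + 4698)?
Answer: -178267848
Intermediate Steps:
(28644 - 20295)*(-26050 + 4698) = 8349*(-21352) = -178267848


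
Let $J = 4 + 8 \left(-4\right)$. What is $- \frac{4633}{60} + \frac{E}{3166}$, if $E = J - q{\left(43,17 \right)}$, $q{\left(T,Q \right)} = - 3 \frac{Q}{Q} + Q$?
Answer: $- \frac{7335299}{94980} \approx -77.23$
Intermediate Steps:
$q{\left(T,Q \right)} = -3 + Q$ ($q{\left(T,Q \right)} = \left(-3\right) 1 + Q = -3 + Q$)
$J = -28$ ($J = 4 - 32 = -28$)
$E = -42$ ($E = -28 - \left(-3 + 17\right) = -28 - 14 = -42$)
$- \frac{4633}{60} + \frac{E}{3166} = - \frac{4633}{60} - \frac{42}{3166} = \left(-4633\right) \frac{1}{60} - \frac{21}{1583} = - \frac{4633}{60} - \frac{21}{1583} = - \frac{7335299}{94980}$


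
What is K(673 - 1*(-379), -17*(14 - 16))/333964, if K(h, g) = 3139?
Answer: 3139/333964 ≈ 0.0093992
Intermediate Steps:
K(673 - 1*(-379), -17*(14 - 16))/333964 = 3139/333964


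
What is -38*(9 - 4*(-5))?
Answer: -1102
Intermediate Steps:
-38*(9 - 4*(-5)) = -38*(9 + 20) = -38*29 = -1102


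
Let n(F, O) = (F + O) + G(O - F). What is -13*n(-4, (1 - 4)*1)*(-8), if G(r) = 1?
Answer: -624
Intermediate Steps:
n(F, O) = 1 + F + O (n(F, O) = (F + O) + 1 = 1 + F + O)
-13*n(-4, (1 - 4)*1)*(-8) = -13*(1 - 4 + (1 - 4)*1)*(-8) = -13*(1 - 4 - 3*1)*(-8) = -13*(1 - 4 - 3)*(-8) = -13*(-6)*(-8) = 78*(-8) = -624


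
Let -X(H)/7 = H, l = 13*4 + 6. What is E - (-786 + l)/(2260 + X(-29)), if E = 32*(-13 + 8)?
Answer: -393352/2463 ≈ -159.70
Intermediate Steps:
l = 58 (l = 52 + 6 = 58)
X(H) = -7*H
E = -160 (E = 32*(-5) = -160)
E - (-786 + l)/(2260 + X(-29)) = -160 - (-786 + 58)/(2260 - 7*(-29)) = -160 - (-728)/(2260 + 203) = -160 - (-728)/2463 = -160 - 1*(-728/2463) = -160 + 728/2463 = -393352/2463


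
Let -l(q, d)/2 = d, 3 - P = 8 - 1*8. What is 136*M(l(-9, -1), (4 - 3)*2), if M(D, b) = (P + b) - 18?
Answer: -1768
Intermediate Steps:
P = 3 (P = 3 - (8 - 1*8) = 3 - (8 - 8) = 3 - 1*0 = 3 + 0 = 3)
l(q, d) = -2*d
M(D, b) = -15 + b (M(D, b) = (3 + b) - 18 = -15 + b)
136*M(l(-9, -1), (4 - 3)*2) = 136*(-15 + (4 - 3)*2) = 136*(-15 + 1*2) = 136*(-15 + 2) = 136*(-13) = -1768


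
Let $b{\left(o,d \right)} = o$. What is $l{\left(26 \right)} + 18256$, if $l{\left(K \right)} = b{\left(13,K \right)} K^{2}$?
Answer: $27044$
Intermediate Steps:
$l{\left(K \right)} = 13 K^{2}$
$l{\left(26 \right)} + 18256 = 13 \cdot 26^{2} + 18256 = 13 \cdot 676 + 18256 = 8788 + 18256 = 27044$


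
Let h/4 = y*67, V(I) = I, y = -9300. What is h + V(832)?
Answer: -2491568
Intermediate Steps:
h = -2492400 (h = 4*(-9300*67) = 4*(-623100) = -2492400)
h + V(832) = -2492400 + 832 = -2491568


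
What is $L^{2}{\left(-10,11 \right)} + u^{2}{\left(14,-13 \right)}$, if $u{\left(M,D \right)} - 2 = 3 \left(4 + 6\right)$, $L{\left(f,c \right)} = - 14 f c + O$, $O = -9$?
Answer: $2344985$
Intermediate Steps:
$L{\left(f,c \right)} = -9 - 14 c f$ ($L{\left(f,c \right)} = - 14 f c - 9 = - 14 c f - 9 = -9 - 14 c f$)
$u{\left(M,D \right)} = 32$ ($u{\left(M,D \right)} = 2 + 3 \left(4 + 6\right) = 2 + 3 \cdot 10 = 2 + 30 = 32$)
$L^{2}{\left(-10,11 \right)} + u^{2}{\left(14,-13 \right)} = \left(-9 - 154 \left(-10\right)\right)^{2} + 32^{2} = \left(-9 + 1540\right)^{2} + 1024 = 1531^{2} + 1024 = 2343961 + 1024 = 2344985$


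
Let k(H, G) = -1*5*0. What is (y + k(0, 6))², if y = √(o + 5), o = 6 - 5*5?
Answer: -14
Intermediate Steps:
o = -19 (o = 6 - 25 = -19)
y = I*√14 (y = √(-19 + 5) = √(-14) = I*√14 ≈ 3.7417*I)
k(H, G) = 0 (k(H, G) = -5*0 = 0)
(y + k(0, 6))² = (I*√14 + 0)² = (I*√14)² = -14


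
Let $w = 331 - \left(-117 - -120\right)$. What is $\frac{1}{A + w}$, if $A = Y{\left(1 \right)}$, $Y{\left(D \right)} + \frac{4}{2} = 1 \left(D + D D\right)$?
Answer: $\frac{1}{328} \approx 0.0030488$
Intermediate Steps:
$Y{\left(D \right)} = -2 + D + D^{2}$ ($Y{\left(D \right)} = -2 + 1 \left(D + D D\right) = -2 + 1 \left(D + D^{2}\right) = -2 + \left(D + D^{2}\right) = -2 + D + D^{2}$)
$A = 0$ ($A = -2 + 1 + 1^{2} = -2 + 1 + 1 = 0$)
$w = 328$ ($w = 331 - \left(-117 + 120\right) = 331 - 3 = 328$)
$\frac{1}{A + w} = \frac{1}{0 + 328} = \frac{1}{328}$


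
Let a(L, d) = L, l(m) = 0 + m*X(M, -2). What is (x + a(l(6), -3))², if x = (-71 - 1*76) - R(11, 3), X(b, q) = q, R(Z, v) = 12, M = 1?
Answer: 29241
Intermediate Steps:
l(m) = -2*m (l(m) = 0 + m*(-2) = 0 - 2*m = -2*m)
x = -159 (x = (-71 - 1*76) - 1*12 = (-71 - 76) - 12 = -147 - 12 = -159)
(x + a(l(6), -3))² = (-159 - 2*6)² = (-159 - 12)² = (-171)² = 29241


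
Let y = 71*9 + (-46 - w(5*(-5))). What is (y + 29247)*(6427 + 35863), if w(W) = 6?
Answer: 1261679860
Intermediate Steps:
y = 587 (y = 71*9 + (-46 - 1*6) = 639 + (-46 - 6) = 639 - 52 = 587)
(y + 29247)*(6427 + 35863) = (587 + 29247)*(6427 + 35863) = 29834*42290 = 1261679860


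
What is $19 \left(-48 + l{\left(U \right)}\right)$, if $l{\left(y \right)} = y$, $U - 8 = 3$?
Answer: $-703$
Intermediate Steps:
$U = 11$ ($U = 8 + 3 = 11$)
$19 \left(-48 + l{\left(U \right)}\right) = 19 \left(-48 + 11\right) = 19 \left(-37\right) = -703$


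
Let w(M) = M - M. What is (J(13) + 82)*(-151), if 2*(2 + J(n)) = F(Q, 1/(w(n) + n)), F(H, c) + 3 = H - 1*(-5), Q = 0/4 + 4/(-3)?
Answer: -36391/3 ≈ -12130.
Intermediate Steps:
Q = -4/3 (Q = 0*(¼) + 4*(-⅓) = 0 - 4/3 = -4/3 ≈ -1.3333)
w(M) = 0
F(H, c) = 2 + H (F(H, c) = -3 + (H - 1*(-5)) = -3 + (H + 5) = -3 + (5 + H) = 2 + H)
J(n) = -5/3 (J(n) = -2 + (2 - 4/3)/2 = -2 + (½)*(⅔) = -2 + ⅓ = -5/3)
(J(13) + 82)*(-151) = (-5/3 + 82)*(-151) = (241/3)*(-151) = -36391/3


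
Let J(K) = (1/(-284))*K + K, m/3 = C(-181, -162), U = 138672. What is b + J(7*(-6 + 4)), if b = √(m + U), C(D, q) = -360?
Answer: -1981/142 + 42*√78 ≈ 356.98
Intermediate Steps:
m = -1080 (m = 3*(-360) = -1080)
b = 42*√78 (b = √(-1080 + 138672) = √137592 = 42*√78 ≈ 370.93)
J(K) = 283*K/284 (J(K) = (1*(-1/284))*K + K = -K/284 + K = 283*K/284)
b + J(7*(-6 + 4)) = 42*√78 + 283*(7*(-6 + 4))/284 = 42*√78 + 283*(7*(-2))/284 = 42*√78 + (283/284)*(-14) = 42*√78 - 1981/142 = -1981/142 + 42*√78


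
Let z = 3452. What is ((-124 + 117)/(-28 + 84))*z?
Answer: -863/2 ≈ -431.50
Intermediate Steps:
((-124 + 117)/(-28 + 84))*z = ((-124 + 117)/(-28 + 84))*3452 = -7/56*3452 = -7*1/56*3452 = -⅛*3452 = -863/2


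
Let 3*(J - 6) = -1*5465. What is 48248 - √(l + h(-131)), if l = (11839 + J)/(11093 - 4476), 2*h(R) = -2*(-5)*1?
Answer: 48248 - 5*√102689223/19851 ≈ 48245.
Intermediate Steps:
J = -5447/3 (J = 6 + (-1*5465)/3 = 6 + (⅓)*(-5465) = 6 - 5465/3 = -5447/3 ≈ -1815.7)
h(R) = 5 (h(R) = (-2*(-5)*1)/2 = (10*1)/2 = (½)*10 = 5)
l = 30070/19851 (l = (11839 - 5447/3)/(11093 - 4476) = (30070/3)/6617 = (30070/3)*(1/6617) = 30070/19851 ≈ 1.5148)
48248 - √(l + h(-131)) = 48248 - √(30070/19851 + 5) = 48248 - √(129325/19851) = 48248 - 5*√102689223/19851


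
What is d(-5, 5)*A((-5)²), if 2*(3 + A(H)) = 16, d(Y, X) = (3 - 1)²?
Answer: 20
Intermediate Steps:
d(Y, X) = 4 (d(Y, X) = 2² = 4)
A(H) = 5 (A(H) = -3 + (½)*16 = -3 + 8 = 5)
d(-5, 5)*A((-5)²) = 4*5 = 20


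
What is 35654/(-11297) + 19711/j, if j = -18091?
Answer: -10983439/2587013 ≈ -4.2456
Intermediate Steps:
35654/(-11297) + 19711/j = 35654/(-11297) + 19711/(-18091) = 35654*(-1/11297) + 19711*(-1/18091) = -35654/11297 - 19711/18091 = -10983439/2587013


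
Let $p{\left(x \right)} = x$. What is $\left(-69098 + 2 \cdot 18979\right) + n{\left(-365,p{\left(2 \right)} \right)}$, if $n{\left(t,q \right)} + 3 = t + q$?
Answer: $-31506$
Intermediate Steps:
$n{\left(t,q \right)} = -3 + q + t$ ($n{\left(t,q \right)} = -3 + \left(t + q\right) = -3 + \left(q + t\right) = -3 + q + t$)
$\left(-69098 + 2 \cdot 18979\right) + n{\left(-365,p{\left(2 \right)} \right)} = \left(-69098 + 2 \cdot 18979\right) - 366 = \left(-69098 + 37958\right) - 366 = -31140 - 366 = -31506$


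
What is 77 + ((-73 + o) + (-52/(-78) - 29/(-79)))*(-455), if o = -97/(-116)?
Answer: 891872569/27492 ≈ 32441.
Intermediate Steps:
o = 97/116 (o = -97*(-1/116) = 97/116 ≈ 0.83621)
77 + ((-73 + o) + (-52/(-78) - 29/(-79)))*(-455) = 77 + ((-73 + 97/116) + (-52/(-78) - 29/(-79)))*(-455) = 77 + (-8371/116 + (-52*(-1/78) - 29*(-1/79)))*(-455) = 77 + (-8371/116 + (⅔ + 29/79))*(-455) = 77 + (-8371/116 + 245/237)*(-455) = 77 - 1955507/27492*(-455) = 77 + 889755685/27492 = 891872569/27492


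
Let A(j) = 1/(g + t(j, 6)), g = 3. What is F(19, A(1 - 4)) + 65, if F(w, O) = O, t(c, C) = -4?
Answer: 64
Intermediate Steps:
A(j) = -1 (A(j) = 1/(3 - 4) = 1/(-1) = -1)
F(19, A(1 - 4)) + 65 = -1 + 65 = 64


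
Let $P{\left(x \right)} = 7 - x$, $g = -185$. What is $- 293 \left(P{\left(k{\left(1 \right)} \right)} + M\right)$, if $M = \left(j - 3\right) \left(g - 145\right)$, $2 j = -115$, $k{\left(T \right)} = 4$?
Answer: $-5850624$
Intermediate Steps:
$j = - \frac{115}{2}$ ($j = \frac{1}{2} \left(-115\right) = - \frac{115}{2} \approx -57.5$)
$M = 19965$ ($M = \left(- \frac{115}{2} - 3\right) \left(-185 - 145\right) = \left(- \frac{121}{2}\right) \left(-330\right) = 19965$)
$- 293 \left(P{\left(k{\left(1 \right)} \right)} + M\right) = - 293 \left(\left(7 - 4\right) + 19965\right) = - 293 \left(3 + 19965\right) = \left(-293\right) 19968 = -5850624$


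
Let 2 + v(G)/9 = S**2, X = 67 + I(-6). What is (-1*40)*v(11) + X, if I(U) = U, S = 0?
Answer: 781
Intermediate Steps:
X = 61 (X = 67 - 6 = 61)
v(G) = -18 (v(G) = -18 + 9*0**2 = -18 + 9*0 = -18 + 0 = -18)
(-1*40)*v(11) + X = -1*40*(-18) + 61 = -40*(-18) + 61 = 720 + 61 = 781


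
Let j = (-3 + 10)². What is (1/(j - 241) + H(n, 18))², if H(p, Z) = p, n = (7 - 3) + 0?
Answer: 588289/36864 ≈ 15.958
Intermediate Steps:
n = 4 (n = 4 + 0 = 4)
j = 49 (j = 7² = 49)
(1/(j - 241) + H(n, 18))² = (1/(49 - 241) + 4)² = (1/(-192) + 4)² = (-1/192 + 4)² = (767/192)² = 588289/36864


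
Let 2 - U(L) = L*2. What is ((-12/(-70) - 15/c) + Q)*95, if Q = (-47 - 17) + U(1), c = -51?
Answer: -718257/119 ≈ -6035.8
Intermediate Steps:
U(L) = 2 - 2*L (U(L) = 2 - L*2 = 2 - 2*L)
Q = -64 (Q = (-47 - 17) + (2 - 2*1) = -64 + (2 - 2) = -64 + 0 = -64)
((-12/(-70) - 15/c) + Q)*95 = ((-12/(-70) - 15/(-51)) - 64)*95 = ((-12*(-1/70) - 15*(-1/51)) - 64)*95 = ((6/35 + 5/17) - 64)*95 = (277/595 - 64)*95 = -37803/595*95 = -718257/119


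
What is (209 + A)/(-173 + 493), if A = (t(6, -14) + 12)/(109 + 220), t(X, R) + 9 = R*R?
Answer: 431/658 ≈ 0.65501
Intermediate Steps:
t(X, R) = -9 + R² (t(X, R) = -9 + R*R = -9 + R²)
A = 199/329 (A = ((-9 + (-14)²) + 12)/(109 + 220) = ((-9 + 196) + 12)/329 = (187 + 12)*(1/329) = 199*(1/329) = 199/329 ≈ 0.60486)
(209 + A)/(-173 + 493) = (209 + 199/329)/(-173 + 493) = (68960/329)/320 = (68960/329)*(1/320) = 431/658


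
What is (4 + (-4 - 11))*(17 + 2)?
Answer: -209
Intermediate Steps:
(4 + (-4 - 11))*(17 + 2) = (4 - 15)*19 = -11*19 = -209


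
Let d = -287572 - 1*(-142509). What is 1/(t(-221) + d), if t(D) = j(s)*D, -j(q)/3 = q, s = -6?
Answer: -1/149041 ≈ -6.7096e-6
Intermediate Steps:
j(q) = -3*q
d = -145063 (d = -287572 + 142509 = -145063)
t(D) = 18*D (t(D) = (-3*(-6))*D = 18*D)
1/(t(-221) + d) = 1/(18*(-221) - 145063) = 1/(-3978 - 145063) = 1/(-149041) = -1/149041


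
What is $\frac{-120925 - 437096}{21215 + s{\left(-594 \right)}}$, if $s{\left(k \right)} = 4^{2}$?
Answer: $- \frac{186007}{7077} \approx -26.283$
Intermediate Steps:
$s{\left(k \right)} = 16$
$\frac{-120925 - 437096}{21215 + s{\left(-594 \right)}} = \frac{-120925 - 437096}{21215 + 16} = - \frac{558021}{21231} = \left(-558021\right) \frac{1}{21231} = - \frac{186007}{7077}$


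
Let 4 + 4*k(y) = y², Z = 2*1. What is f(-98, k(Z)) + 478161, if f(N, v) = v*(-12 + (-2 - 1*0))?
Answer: 478161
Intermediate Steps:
Z = 2
k(y) = -1 + y²/4
f(N, v) = -14*v (f(N, v) = v*(-12 + (-2 + 0)) = v*(-12 - 2) = v*(-14) = -14*v)
f(-98, k(Z)) + 478161 = -14*(-1 + (¼)*2²) + 478161 = -14*(-1 + (¼)*4) + 478161 = -14*(-1 + 1) + 478161 = -14*0 + 478161 = 0 + 478161 = 478161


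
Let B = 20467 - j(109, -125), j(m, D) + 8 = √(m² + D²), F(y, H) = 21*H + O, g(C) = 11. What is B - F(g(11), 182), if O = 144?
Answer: 16509 - √27506 ≈ 16343.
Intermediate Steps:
F(y, H) = 144 + 21*H (F(y, H) = 21*H + 144 = 144 + 21*H)
j(m, D) = -8 + √(D² + m²) (j(m, D) = -8 + √(m² + D²) = -8 + √(D² + m²))
B = 20475 - √27506 (B = 20467 - (-8 + √((-125)² + 109²)) = 20467 - (-8 + √(15625 + 11881)) = 20467 - (-8 + √27506) = 20467 + (8 - √27506) = 20475 - √27506 ≈ 20309.)
B - F(g(11), 182) = (20475 - √27506) - (144 + 21*182) = (20475 - √27506) - (144 + 3822) = (20475 - √27506) - 1*3966 = (20475 - √27506) - 3966 = 16509 - √27506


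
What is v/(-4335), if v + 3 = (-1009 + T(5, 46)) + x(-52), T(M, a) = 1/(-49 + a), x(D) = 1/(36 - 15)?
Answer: 2362/10115 ≈ 0.23351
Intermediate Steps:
x(D) = 1/21
v = -7086/7 (v = -3 + ((-1009 + 1/(-49 + 46)) + 1/21) = -3 + ((-1009 + 1/(-3)) + 1/21) = -3 + ((-1009 - 1/3) + 1/21) = -3 + (-3028/3 + 1/21) = -3 - 7065/7 = -7086/7 ≈ -1012.3)
v/(-4335) = -7086/7/(-4335) = -7086/7*(-1/4335) = 2362/10115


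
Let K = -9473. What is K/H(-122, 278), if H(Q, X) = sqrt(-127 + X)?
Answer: -9473*sqrt(151)/151 ≈ -770.90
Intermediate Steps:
K/H(-122, 278) = -9473/sqrt(-127 + 278) = -9473*sqrt(151)/151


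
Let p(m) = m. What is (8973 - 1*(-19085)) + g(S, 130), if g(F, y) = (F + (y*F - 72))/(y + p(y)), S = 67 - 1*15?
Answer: 365091/13 ≈ 28084.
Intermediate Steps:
S = 52 (S = 67 - 15 = 52)
g(F, y) = (-72 + F + F*y)/(2*y) (g(F, y) = (F + (y*F - 72))/(y + y) = (F + (F*y - 72))/((2*y)) = (F + (-72 + F*y))*(1/(2*y)) = (-72 + F + F*y)*(1/(2*y)) = (-72 + F + F*y)/(2*y))
(8973 - 1*(-19085)) + g(S, 130) = (8973 - 1*(-19085)) + (½)*(-72 + 52 + 52*130)/130 = (8973 + 19085) + (½)*(1/130)*(-72 + 52 + 6760) = 28058 + (½)*(1/130)*6740 = 28058 + 337/13 = 365091/13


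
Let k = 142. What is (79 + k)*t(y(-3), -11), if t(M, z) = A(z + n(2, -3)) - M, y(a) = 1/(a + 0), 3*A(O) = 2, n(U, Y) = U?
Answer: 221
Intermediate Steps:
A(O) = ⅔ (A(O) = (⅓)*2 = ⅔)
y(a) = 1/a
t(M, z) = ⅔ - M
(79 + k)*t(y(-3), -11) = (79 + 142)*(⅔ - 1/(-3)) = 221*(⅔ - 1*(-⅓)) = 221*(⅔ + ⅓) = 221*1 = 221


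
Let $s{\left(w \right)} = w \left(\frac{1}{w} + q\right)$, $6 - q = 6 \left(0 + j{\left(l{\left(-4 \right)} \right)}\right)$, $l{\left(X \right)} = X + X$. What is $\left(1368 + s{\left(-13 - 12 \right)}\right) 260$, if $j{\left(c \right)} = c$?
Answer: $4940$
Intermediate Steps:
$l{\left(X \right)} = 2 X$
$q = 54$ ($q = 6 - 6 \left(0 + 2 \left(-4\right)\right) = 6 - 6 \left(0 - 8\right) = 6 - 6 \left(-8\right) = 6 - -48 = 6 + 48 = 54$)
$s{\left(w \right)} = w \left(54 + \frac{1}{w}\right)$ ($s{\left(w \right)} = w \left(\frac{1}{w} + 54\right) = w \left(54 + \frac{1}{w}\right)$)
$\left(1368 + s{\left(-13 - 12 \right)}\right) 260 = \left(1368 + \left(1 + 54 \left(-13 - 12\right)\right)\right) 260 = \left(1368 + \left(1 + 54 \left(-25\right)\right)\right) 260 = \left(1368 + \left(1 - 1350\right)\right) 260 = \left(1368 - 1349\right) 260 = 19 \cdot 260 = 4940$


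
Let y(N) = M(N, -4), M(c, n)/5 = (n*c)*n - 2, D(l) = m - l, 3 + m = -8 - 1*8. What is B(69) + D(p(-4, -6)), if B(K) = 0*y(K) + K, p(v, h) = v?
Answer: 54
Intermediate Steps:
m = -19 (m = -3 + (-8 - 1*8) = -3 + (-8 - 8) = -3 - 16 = -19)
D(l) = -19 - l
M(c, n) = -10 + 5*c*n² (M(c, n) = 5*((n*c)*n - 2) = 5*((c*n)*n - 2) = 5*(c*n² - 2) = 5*(-2 + c*n²) = -10 + 5*c*n²)
y(N) = -10 + 80*N (y(N) = -10 + 5*N*(-4)² = -10 + 5*N*16 = -10 + 80*N)
B(K) = K (B(K) = 0*(-10 + 80*K) + K = 0 + K = K)
B(69) + D(p(-4, -6)) = 69 + (-19 - 1*(-4)) = 69 + (-19 + 4) = 69 - 15 = 54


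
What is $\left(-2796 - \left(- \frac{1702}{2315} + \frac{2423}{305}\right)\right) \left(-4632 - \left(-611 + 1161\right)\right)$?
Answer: $\frac{2051321475394}{141215} \approx 1.4526 \cdot 10^{7}$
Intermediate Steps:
$\left(-2796 - \left(- \frac{1702}{2315} + \frac{2423}{305}\right)\right) \left(-4632 - \left(-611 + 1161\right)\right) = \left(-2796 - \frac{1018027}{141215}\right) \left(-4632 - 550\right) = \left(-2796 + \left(- \frac{2423}{305} + \frac{1702}{2315}\right)\right) \left(-4632 - 550\right) = \left(-2796 - \frac{1018027}{141215}\right) \left(-4632 + \left(-594 + 44\right)\right) = - \frac{395855167 \left(-4632 - 550\right)}{141215} = \left(- \frac{395855167}{141215}\right) \left(-5182\right) = \frac{2051321475394}{141215}$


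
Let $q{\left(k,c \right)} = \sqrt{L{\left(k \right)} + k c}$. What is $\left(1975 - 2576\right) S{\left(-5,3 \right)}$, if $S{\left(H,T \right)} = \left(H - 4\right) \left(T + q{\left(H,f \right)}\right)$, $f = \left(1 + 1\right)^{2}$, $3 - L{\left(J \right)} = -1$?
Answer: $16227 + 21636 i \approx 16227.0 + 21636.0 i$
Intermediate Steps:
$L{\left(J \right)} = 4$ ($L{\left(J \right)} = 3 - -1 = 3 + 1 = 4$)
$f = 4$ ($f = 2^{2} = 4$)
$q{\left(k,c \right)} = \sqrt{4 + c k}$ ($q{\left(k,c \right)} = \sqrt{4 + k c} = \sqrt{4 + c k}$)
$S{\left(H,T \right)} = \left(-4 + H\right) \left(T + \sqrt{4 + 4 H}\right)$ ($S{\left(H,T \right)} = \left(H - 4\right) \left(T + \sqrt{4 + 4 H}\right) = \left(-4 + H\right) \left(T + \sqrt{4 + 4 H}\right)$)
$\left(1975 - 2576\right) S{\left(-5,3 \right)} = \left(1975 - 2576\right) \left(- 8 \sqrt{1 - 5} - 12 - 15 + 2 \left(-5\right) \sqrt{1 - 5}\right) = \left(1975 - 2576\right) \left(- 8 \sqrt{-4} - 12 - 15 + 2 \left(-5\right) \sqrt{-4}\right) = - 601 \left(- 8 \cdot 2 i - 12 - 15 + 2 \left(-5\right) 2 i\right) = - 601 \left(- 16 i - 12 - 15 - 20 i\right) = - 601 \left(-27 - 36 i\right) = 16227 + 21636 i$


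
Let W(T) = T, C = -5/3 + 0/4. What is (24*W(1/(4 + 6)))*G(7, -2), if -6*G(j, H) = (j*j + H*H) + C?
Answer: -308/15 ≈ -20.533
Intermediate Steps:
C = -5/3 (C = -5*⅓ + 0*(¼) = -5/3 + 0 = -5/3 ≈ -1.6667)
G(j, H) = 5/18 - H²/6 - j²/6 (G(j, H) = -((j*j + H*H) - 5/3)/6 = -((j² + H²) - 5/3)/6 = -((H² + j²) - 5/3)/6 = -(-5/3 + H² + j²)/6 = 5/18 - H²/6 - j²/6)
(24*W(1/(4 + 6)))*G(7, -2) = (24/(4 + 6))*(5/18 - ⅙*(-2)² - ⅙*7²) = (24/10)*(5/18 - ⅙*4 - ⅙*49) = (24*(⅒))*(5/18 - ⅔ - 49/6) = (12/5)*(-77/9) = -308/15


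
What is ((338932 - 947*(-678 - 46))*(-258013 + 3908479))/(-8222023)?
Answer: -3740121444960/8222023 ≈ -4.5489e+5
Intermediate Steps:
((338932 - 947*(-678 - 46))*(-258013 + 3908479))/(-8222023) = ((338932 - 947*(-724))*3650466)*(-1/8222023) = ((338932 + 685628)*3650466)*(-1/8222023) = (1024560*3650466)*(-1/8222023) = 3740121444960*(-1/8222023) = -3740121444960/8222023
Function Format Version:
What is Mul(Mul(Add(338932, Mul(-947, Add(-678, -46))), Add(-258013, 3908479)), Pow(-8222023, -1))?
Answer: Rational(-3740121444960, 8222023) ≈ -4.5489e+5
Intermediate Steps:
Mul(Mul(Add(338932, Mul(-947, Add(-678, -46))), Add(-258013, 3908479)), Pow(-8222023, -1)) = Mul(Mul(Add(338932, Mul(-947, -724)), 3650466), Rational(-1, 8222023)) = Mul(Mul(Add(338932, 685628), 3650466), Rational(-1, 8222023)) = Mul(Mul(1024560, 3650466), Rational(-1, 8222023)) = Mul(3740121444960, Rational(-1, 8222023)) = Rational(-3740121444960, 8222023)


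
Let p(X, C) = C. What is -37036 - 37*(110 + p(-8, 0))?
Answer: -41106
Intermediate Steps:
-37036 - 37*(110 + p(-8, 0)) = -37036 - 37*(110 + 0) = -37036 - 37*110 = -37036 - 4070 = -41106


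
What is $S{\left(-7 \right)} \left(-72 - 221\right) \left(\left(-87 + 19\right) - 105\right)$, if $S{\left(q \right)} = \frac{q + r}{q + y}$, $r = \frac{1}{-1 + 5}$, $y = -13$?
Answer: $\frac{1368603}{80} \approx 17108.0$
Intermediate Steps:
$r = \frac{1}{4} \approx 0.25$
$S{\left(q \right)} = \frac{\frac{1}{4} + q}{-13 + q}$ ($S{\left(q \right)} = \frac{q + \frac{1}{4}}{q - 13} = \frac{\frac{1}{4} + q}{-13 + q}$)
$S{\left(-7 \right)} \left(-72 - 221\right) \left(\left(-87 + 19\right) - 105\right) = \frac{\frac{1}{4} - 7}{-13 - 7} \left(-72 - 221\right) \left(\left(-87 + 19\right) - 105\right) = \frac{1}{-20} \left(- \frac{27}{4}\right) \left(- 293 \left(-68 - 105\right)\right) = \left(- \frac{1}{20}\right) \left(- \frac{27}{4}\right) \left(\left(-293\right) \left(-173\right)\right) = \frac{27}{80} \cdot 50689 = \frac{1368603}{80}$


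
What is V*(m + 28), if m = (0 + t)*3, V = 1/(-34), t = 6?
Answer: -23/17 ≈ -1.3529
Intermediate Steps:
V = -1/34 ≈ -0.029412
m = 18 (m = (0 + 6)*3 = 6*3 = 18)
V*(m + 28) = -(18 + 28)/34 = -1/34*46 = -23/17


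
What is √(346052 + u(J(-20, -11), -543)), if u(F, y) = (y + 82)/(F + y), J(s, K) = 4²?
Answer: √96108918855/527 ≈ 588.26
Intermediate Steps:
J(s, K) = 16
u(F, y) = (82 + y)/(F + y)
√(346052 + u(J(-20, -11), -543)) = √(346052 + (82 - 543)/(16 - 543)) = √(346052 - 461/(-527)) = √(346052 - 1/527*(-461)) = √(346052 + 461/527) = √(182369865/527) = √96108918855/527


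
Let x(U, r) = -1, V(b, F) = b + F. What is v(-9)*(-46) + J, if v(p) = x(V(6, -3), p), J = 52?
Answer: 98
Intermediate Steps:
V(b, F) = F + b
v(p) = -1
v(-9)*(-46) + J = -1*(-46) + 52 = 46 + 52 = 98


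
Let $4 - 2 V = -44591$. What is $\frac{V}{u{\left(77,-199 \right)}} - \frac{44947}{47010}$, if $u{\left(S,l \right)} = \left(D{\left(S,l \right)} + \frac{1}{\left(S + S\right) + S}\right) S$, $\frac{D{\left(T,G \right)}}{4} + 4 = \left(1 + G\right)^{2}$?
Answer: $- \frac{812435863061}{851369927505} \approx -0.95427$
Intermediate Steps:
$D{\left(T,G \right)} = -16 + 4 \left(1 + G\right)^{2}$
$V = \frac{44595}{2}$ ($V = 2 - - \frac{44591}{2} = 2 + \frac{44591}{2} = \frac{44595}{2} \approx 22298.0$)
$u{\left(S,l \right)} = S \left(-16 + 4 \left(1 + l\right)^{2} + \frac{1}{3 S}\right)$ ($u{\left(S,l \right)} = \left(\left(-16 + 4 \left(1 + l\right)^{2}\right) + \frac{1}{\left(S + S\right) + S}\right) S = \left(\left(-16 + 4 \left(1 + l\right)^{2}\right) + \frac{1}{2 S + S}\right) S = \left(\left(-16 + 4 \left(1 + l\right)^{2}\right) + \frac{1}{3 S}\right) S = \left(-16 + 4 \left(1 + l\right)^{2} + \frac{1}{3 S}\right) S = S \left(-16 + 4 \left(1 + l\right)^{2} + \frac{1}{3 S}\right)$)
$\frac{V}{u{\left(77,-199 \right)}} - \frac{44947}{47010} = \frac{44595}{2 \left(\frac{1}{3} + 4 \cdot 77 \left(-4 + \left(1 - 199\right)^{2}\right)\right)} - \frac{44947}{47010} = \frac{44595}{2 \left(\frac{1}{3} + 4 \cdot 77 \left(-4 + \left(-198\right)^{2}\right)\right)} - \frac{44947}{47010} = \frac{44595}{2 \left(\frac{1}{3} + 4 \cdot 77 \left(-4 + 39204\right)\right)} - \frac{44947}{47010} = \frac{44595}{2 \left(\frac{1}{3} + 4 \cdot 77 \cdot 39200\right)} - \frac{44947}{47010} = \frac{44595}{2 \left(\frac{1}{3} + 12073600\right)} - \frac{44947}{47010} = \frac{44595}{2 \cdot \frac{36220801}{3}} - \frac{44947}{47010} = \frac{44595}{2} \cdot \frac{3}{36220801} - \frac{44947}{47010} = \frac{133785}{72441602} - \frac{44947}{47010} = - \frac{812435863061}{851369927505}$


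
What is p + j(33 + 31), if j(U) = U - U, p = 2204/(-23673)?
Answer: -2204/23673 ≈ -0.093102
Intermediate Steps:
p = -2204/23673 (p = 2204*(-1/23673) = -2204/23673 ≈ -0.093102)
j(U) = 0
p + j(33 + 31) = -2204/23673 + 0 = -2204/23673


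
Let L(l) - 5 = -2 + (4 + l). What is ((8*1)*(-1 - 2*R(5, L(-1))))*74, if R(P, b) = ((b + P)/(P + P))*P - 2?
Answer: -4736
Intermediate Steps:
L(l) = 7 + l (L(l) = 5 + (-2 + (4 + l)) = 5 + (2 + l) = 7 + l)
R(P, b) = -2 + P/2 + b/2 (R(P, b) = ((P + b)/((2*P)))*P - 2 = ((P + b)*(1/(2*P)))*P - 2 = ((P + b)/(2*P))*P - 2 = (P/2 + b/2) - 2 = -2 + P/2 + b/2)
((8*1)*(-1 - 2*R(5, L(-1))))*74 = ((8*1)*(-1 - 2*(-2 + (½)*5 + (7 - 1)/2)))*74 = (8*(-1 - 2*(-2 + 5/2 + (½)*6)))*74 = (8*(-1 - 2*(-2 + 5/2 + 3)))*74 = (8*(-1 - 2*7/2))*74 = (8*(-1 - 7))*74 = (8*(-8))*74 = -64*74 = -4736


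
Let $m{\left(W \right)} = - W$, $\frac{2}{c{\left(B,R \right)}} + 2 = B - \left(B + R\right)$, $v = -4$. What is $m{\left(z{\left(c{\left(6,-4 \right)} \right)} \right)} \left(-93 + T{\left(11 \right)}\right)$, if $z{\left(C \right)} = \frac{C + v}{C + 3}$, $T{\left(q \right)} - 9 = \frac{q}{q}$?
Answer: $- \frac{249}{4} \approx -62.25$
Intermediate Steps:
$T{\left(q \right)} = 10$ ($T{\left(q \right)} = 9 + \frac{q}{q} = 9 + 1 = 10$)
$c{\left(B,R \right)} = \frac{2}{-2 - R}$ ($c{\left(B,R \right)} = \frac{2}{-2 + \left(B - \left(B + R\right)\right)} = \frac{2}{-2 - R}$)
$z{\left(C \right)} = \frac{-4 + C}{3 + C}$ ($z{\left(C \right)} = \frac{C - 4}{C + 3} = \frac{-4 + C}{3 + C}$)
$m{\left(z{\left(c{\left(6,-4 \right)} \right)} \right)} \left(-93 + T{\left(11 \right)}\right) = - \frac{-4 - \frac{2}{2 - 4}}{3 - \frac{2}{2 - 4}} \left(-93 + 10\right) = - \frac{-4 - \frac{2}{-2}}{3 - \frac{2}{-2}} \left(-83\right) = - \frac{-4 - -1}{3 - -1} \left(-83\right) = - \frac{-4 + 1}{3 + 1} \left(-83\right) = - \frac{-3}{4} \left(-83\right) = \left(-1\right) \left(- \frac{3}{4}\right) \left(-83\right) = \frac{3}{4} \left(-83\right) = - \frac{249}{4}$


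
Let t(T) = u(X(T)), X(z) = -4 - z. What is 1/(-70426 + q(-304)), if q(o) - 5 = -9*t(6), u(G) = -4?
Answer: -1/70385 ≈ -1.4208e-5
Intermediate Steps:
t(T) = -4
q(o) = 41 (q(o) = 5 - 9*(-4) = 5 + 36 = 41)
1/(-70426 + q(-304)) = 1/(-70426 + 41) = 1/(-70385) = -1/70385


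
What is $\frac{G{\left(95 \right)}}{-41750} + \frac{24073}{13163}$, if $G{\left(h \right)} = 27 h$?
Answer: $\frac{194256931}{109911050} \approx 1.7674$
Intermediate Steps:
$\frac{G{\left(95 \right)}}{-41750} + \frac{24073}{13163} = \frac{27 \cdot 95}{-41750} + \frac{24073}{13163} = 2565 \left(- \frac{1}{41750}\right) + 24073 \cdot \frac{1}{13163} = - \frac{513}{8350} + \frac{24073}{13163} = \frac{194256931}{109911050}$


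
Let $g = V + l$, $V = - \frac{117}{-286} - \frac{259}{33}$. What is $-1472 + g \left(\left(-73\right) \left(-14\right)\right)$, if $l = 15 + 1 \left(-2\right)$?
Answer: $\frac{138961}{33} \approx 4210.9$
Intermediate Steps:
$l = 13$ ($l = 15 - 2 = 13$)
$V = - \frac{491}{66}$ ($V = \left(-117\right) \left(- \frac{1}{286}\right) - \frac{259}{33} = \frac{9}{22} - \frac{259}{33} = - \frac{491}{66} \approx -7.4394$)
$g = \frac{367}{66}$ ($g = - \frac{491}{66} + 13 = \frac{367}{66} \approx 5.5606$)
$-1472 + g \left(\left(-73\right) \left(-14\right)\right) = -1472 + \frac{367 \left(\left(-73\right) \left(-14\right)\right)}{66} = -1472 + \frac{367}{66} \cdot 1022 = -1472 + \frac{187537}{33} = \frac{138961}{33}$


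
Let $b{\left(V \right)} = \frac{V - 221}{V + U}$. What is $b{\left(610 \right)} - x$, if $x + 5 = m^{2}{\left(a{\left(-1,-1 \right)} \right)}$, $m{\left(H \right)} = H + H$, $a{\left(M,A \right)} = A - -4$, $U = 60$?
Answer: $- \frac{20381}{670} \approx -30.419$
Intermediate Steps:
$a{\left(M,A \right)} = 4 + A$ ($a{\left(M,A \right)} = A + 4 = 4 + A$)
$b{\left(V \right)} = \frac{-221 + V}{60 + V}$ ($b{\left(V \right)} = \frac{V - 221}{V + 60} = \frac{-221 + V}{60 + V}$)
$m{\left(H \right)} = 2 H$
$x = 31$ ($x = -5 + \left(2 \left(4 - 1\right)\right)^{2} = -5 + \left(2 \cdot 3\right)^{2} = -5 + 6^{2} = -5 + 36 = 31$)
$b{\left(610 \right)} - x = \frac{-221 + 610}{60 + 610} - 31 = \frac{1}{670} \cdot 389 - 31 = \frac{389}{670} - 31 = - \frac{20381}{670}$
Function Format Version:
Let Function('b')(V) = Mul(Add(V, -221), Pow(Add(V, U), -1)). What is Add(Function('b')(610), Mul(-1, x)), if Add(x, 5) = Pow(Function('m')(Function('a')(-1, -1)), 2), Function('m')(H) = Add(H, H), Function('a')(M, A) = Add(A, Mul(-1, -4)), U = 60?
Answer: Rational(-20381, 670) ≈ -30.419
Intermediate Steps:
Function('a')(M, A) = Add(4, A) (Function('a')(M, A) = Add(A, 4) = Add(4, A))
Function('b')(V) = Mul(Pow(Add(60, V), -1), Add(-221, V)) (Function('b')(V) = Mul(Add(V, -221), Pow(Add(V, 60), -1)) = Mul(Add(-221, V), Pow(Add(60, V), -1)) = Mul(Pow(Add(60, V), -1), Add(-221, V)))
Function('m')(H) = Mul(2, H)
x = 31 (x = Add(-5, Pow(Mul(2, Add(4, -1)), 2)) = Add(-5, Pow(Mul(2, 3), 2)) = Add(-5, Pow(6, 2)) = Add(-5, 36) = 31)
Add(Function('b')(610), Mul(-1, x)) = Add(Mul(Pow(Add(60, 610), -1), Add(-221, 610)), Mul(-1, 31)) = Add(Mul(Pow(670, -1), 389), -31) = Add(Mul(Rational(1, 670), 389), -31) = Add(Rational(389, 670), -31) = Rational(-20381, 670)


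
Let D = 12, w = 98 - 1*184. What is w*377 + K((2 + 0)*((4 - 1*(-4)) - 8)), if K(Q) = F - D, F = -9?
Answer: -32443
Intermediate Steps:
w = -86 (w = 98 - 184 = -86)
K(Q) = -21 (K(Q) = -9 - 1*12 = -9 - 12 = -21)
w*377 + K((2 + 0)*((4 - 1*(-4)) - 8)) = -86*377 - 21 = -32422 - 21 = -32443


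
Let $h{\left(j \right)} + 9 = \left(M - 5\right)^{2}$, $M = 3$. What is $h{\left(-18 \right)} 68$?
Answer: $-340$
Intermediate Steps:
$h{\left(j \right)} = -5$ ($h{\left(j \right)} = -9 + \left(3 - 5\right)^{2} = -9 + \left(-2\right)^{2} = -9 + 4 = -5$)
$h{\left(-18 \right)} 68 = \left(-5\right) 68 = -340$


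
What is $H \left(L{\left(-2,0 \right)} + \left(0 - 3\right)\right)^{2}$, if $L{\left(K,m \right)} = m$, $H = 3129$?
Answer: $28161$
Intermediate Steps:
$H \left(L{\left(-2,0 \right)} + \left(0 - 3\right)\right)^{2} = 3129 \left(0 + \left(0 - 3\right)\right)^{2} = 3129 \left(0 - 3\right)^{2} = 3129 \left(-3\right)^{2} = 3129 \cdot 9 = 28161$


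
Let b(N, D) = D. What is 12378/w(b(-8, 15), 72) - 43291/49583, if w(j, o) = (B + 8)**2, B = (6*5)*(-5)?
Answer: -129590675/499895806 ≈ -0.25924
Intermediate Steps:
B = -150 (B = 30*(-5) = -150)
w(j, o) = 20164 (w(j, o) = (-150 + 8)**2 = (-142)**2 = 20164)
12378/w(b(-8, 15), 72) - 43291/49583 = 12378/20164 - 43291/49583 = 12378*(1/20164) - 43291*1/49583 = 6189/10082 - 43291/49583 = -129590675/499895806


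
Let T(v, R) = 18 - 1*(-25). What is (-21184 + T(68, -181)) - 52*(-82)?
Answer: -16877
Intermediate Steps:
T(v, R) = 43 (T(v, R) = 18 + 25 = 43)
(-21184 + T(68, -181)) - 52*(-82) = (-21184 + 43) - 52*(-82) = -21141 + 4264 = -16877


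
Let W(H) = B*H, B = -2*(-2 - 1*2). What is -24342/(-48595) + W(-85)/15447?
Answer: 342966274/750646965 ≈ 0.45689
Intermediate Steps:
B = 8 (B = -2*(-2 - 2) = -2*(-4) = 8)
W(H) = 8*H
-24342/(-48595) + W(-85)/15447 = -24342/(-48595) + (8*(-85))/15447 = -24342*(-1/48595) - 680*1/15447 = 24342/48595 - 680/15447 = 342966274/750646965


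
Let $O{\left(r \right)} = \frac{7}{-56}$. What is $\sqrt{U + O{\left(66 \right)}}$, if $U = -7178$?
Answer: $\frac{5 i \sqrt{4594}}{4} \approx 84.724 i$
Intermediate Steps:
$O{\left(r \right)} = - \frac{1}{8}$ ($O{\left(r \right)} = 7 \left(- \frac{1}{56}\right) = - \frac{1}{8}$)
$\sqrt{U + O{\left(66 \right)}} = \sqrt{-7178 - \frac{1}{8}} = \sqrt{- \frac{57425}{8}} = \frac{5 i \sqrt{4594}}{4}$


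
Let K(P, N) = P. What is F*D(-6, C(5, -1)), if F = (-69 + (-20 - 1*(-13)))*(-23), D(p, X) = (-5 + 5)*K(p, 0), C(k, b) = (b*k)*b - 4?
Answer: 0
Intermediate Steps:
C(k, b) = -4 + k*b² (C(k, b) = k*b² - 4 = -4 + k*b²)
D(p, X) = 0 (D(p, X) = (-5 + 5)*p = 0*p = 0)
F = 1748 (F = (-69 + (-20 + 13))*(-23) = (-69 - 7)*(-23) = -76*(-23) = 1748)
F*D(-6, C(5, -1)) = 1748*0 = 0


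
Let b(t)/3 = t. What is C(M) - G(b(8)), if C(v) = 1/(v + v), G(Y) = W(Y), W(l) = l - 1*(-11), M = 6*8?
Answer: -3359/96 ≈ -34.990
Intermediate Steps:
b(t) = 3*t
M = 48
W(l) = 11 + l (W(l) = l + 11 = 11 + l)
G(Y) = 11 + Y
C(v) = 1/(2*v)
C(M) - G(b(8)) = (½)/48 - (11 + 3*8) = (½)*(1/48) - (11 + 24) = 1/96 - 1*35 = 1/96 - 35 = -3359/96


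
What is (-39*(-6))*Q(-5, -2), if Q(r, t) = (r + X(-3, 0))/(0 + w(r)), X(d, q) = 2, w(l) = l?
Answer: 702/5 ≈ 140.40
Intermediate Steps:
Q(r, t) = (2 + r)/r (Q(r, t) = (r + 2)/(0 + r) = (2 + r)/r)
(-39*(-6))*Q(-5, -2) = (-39*(-6))*((2 - 5)/(-5)) = 234*(-1/5*(-3)) = 234*(3/5) = 702/5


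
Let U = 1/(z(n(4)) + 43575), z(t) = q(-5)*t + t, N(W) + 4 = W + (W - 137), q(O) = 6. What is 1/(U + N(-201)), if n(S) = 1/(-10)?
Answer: -435743/236608439 ≈ -0.0018416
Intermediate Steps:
n(S) = -⅒
N(W) = -141 + 2*W (N(W) = -4 + (W + (W - 137)) = -4 + (W + (-137 + W)) = -4 + (-137 + 2*W) = -141 + 2*W)
z(t) = 7*t (z(t) = 6*t + t = 7*t)
U = 10/435743 (U = 1/(7*(-⅒) + 43575) = 1/(-7/10 + 43575) = 1/(435743/10) = 10/435743 ≈ 2.2949e-5)
1/(U + N(-201)) = 1/(10/435743 + (-141 + 2*(-201))) = 1/(10/435743 + (-141 - 402)) = 1/(10/435743 - 543) = 1/(-236608439/435743) = -435743/236608439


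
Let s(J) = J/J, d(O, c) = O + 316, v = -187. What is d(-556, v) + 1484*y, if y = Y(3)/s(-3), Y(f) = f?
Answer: 4212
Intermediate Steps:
d(O, c) = 316 + O
s(J) = 1
y = 3 (y = 3/1 = 3*1 = 3)
d(-556, v) + 1484*y = (316 - 556) + 1484*3 = -240 + 4452 = 4212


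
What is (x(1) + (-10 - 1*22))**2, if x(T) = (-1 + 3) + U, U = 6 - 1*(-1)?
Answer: 529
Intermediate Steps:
U = 7 (U = 6 + 1 = 7)
x(T) = 9 (x(T) = (-1 + 3) + 7 = 2 + 7 = 9)
(x(1) + (-10 - 1*22))**2 = (9 + (-10 - 1*22))**2 = (9 + (-10 - 22))**2 = (9 - 32)**2 = (-23)**2 = 529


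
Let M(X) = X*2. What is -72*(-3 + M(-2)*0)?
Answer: 216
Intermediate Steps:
M(X) = 2*X
-72*(-3 + M(-2)*0) = -72*(-3 + (2*(-2))*0) = -72*(-3 - 4*0) = -72*(-3 + 0) = -72*(-3) = 216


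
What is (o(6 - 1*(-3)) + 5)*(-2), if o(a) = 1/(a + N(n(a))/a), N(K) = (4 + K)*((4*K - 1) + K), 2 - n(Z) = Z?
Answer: -212/21 ≈ -10.095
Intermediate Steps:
n(Z) = 2 - Z
N(K) = (-1 + 5*K)*(4 + K) (N(K) = (4 + K)*((-1 + 4*K) + K) = (4 + K)*(-1 + 5*K) = (-1 + 5*K)*(4 + K))
o(a) = 1/(a + (34 - 19*a + 5*(2 - a)²)/a) (o(a) = 1/(a + (-4 + 5*(2 - a)² + 19*(2 - a))/a) = 1/(a + (-4 + 5*(2 - a)² + (38 - 19*a))/a) = 1/(a + (34 - 19*a + 5*(2 - a)²)/a))
(o(6 - 1*(-3)) + 5)*(-2) = ((6 - 1*(-3))/(3*(18 - 13*(6 - 1*(-3)) + 2*(6 - 1*(-3))²)) + 5)*(-2) = ((6 + 3)/(3*(18 - 13*(6 + 3) + 2*(6 + 3)²)) + 5)*(-2) = ((⅓)*9/(18 - 13*9 + 2*9²) + 5)*(-2) = ((⅓)*9/(18 - 117 + 2*81) + 5)*(-2) = ((⅓)*9/(18 - 117 + 162) + 5)*(-2) = ((⅓)*9/63 + 5)*(-2) = ((⅓)*9*(1/63) + 5)*(-2) = (1/21 + 5)*(-2) = (106/21)*(-2) = -212/21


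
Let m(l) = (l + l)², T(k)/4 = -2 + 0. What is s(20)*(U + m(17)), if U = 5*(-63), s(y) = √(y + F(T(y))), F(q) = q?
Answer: 1682*√3 ≈ 2913.3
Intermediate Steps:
T(k) = -8 (T(k) = 4*(-2 + 0) = 4*(-2) = -8)
m(l) = 4*l² (m(l) = (2*l)² = 4*l²)
s(y) = √(-8 + y) (s(y) = √(y - 8) = √(-8 + y))
U = -315
s(20)*(U + m(17)) = √(-8 + 20)*(-315 + 4*17²) = √12*(-315 + 4*289) = (2*√3)*(-315 + 1156) = (2*√3)*841 = 1682*√3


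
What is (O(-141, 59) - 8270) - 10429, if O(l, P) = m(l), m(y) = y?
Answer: -18840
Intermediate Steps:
O(l, P) = l
(O(-141, 59) - 8270) - 10429 = (-141 - 8270) - 10429 = -8411 - 10429 = -18840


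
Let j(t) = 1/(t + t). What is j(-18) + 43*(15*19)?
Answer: 441179/36 ≈ 12255.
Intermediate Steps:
j(t) = 1/(2*t)
j(-18) + 43*(15*19) = (½)/(-18) + 43*(15*19) = (½)*(-1/18) + 43*285 = -1/36 + 12255 = 441179/36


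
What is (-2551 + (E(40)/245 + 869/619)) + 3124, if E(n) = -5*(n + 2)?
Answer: 2485178/4333 ≈ 573.55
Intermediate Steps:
E(n) = -10 - 5*n (E(n) = -5*(2 + n) = -10 - 5*n)
(-2551 + (E(40)/245 + 869/619)) + 3124 = (-2551 + ((-10 - 5*40)/245 + 869/619)) + 3124 = (-2551 + ((-10 - 200)*(1/245) + 869*(1/619))) + 3124 = (-2551 + (-210*1/245 + 869/619)) + 3124 = (-2551 + (-6/7 + 869/619)) + 3124 = (-2551 + 2369/4333) + 3124 = -11051114/4333 + 3124 = 2485178/4333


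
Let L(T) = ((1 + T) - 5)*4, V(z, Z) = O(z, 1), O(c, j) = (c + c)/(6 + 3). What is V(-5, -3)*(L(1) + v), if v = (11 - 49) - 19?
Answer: 230/3 ≈ 76.667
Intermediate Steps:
v = -57 (v = -38 - 19 = -57)
O(c, j) = 2*c/9 (O(c, j) = (2*c)/9 = (2*c)*(⅑) = 2*c/9)
V(z, Z) = 2*z/9
L(T) = -16 + 4*T (L(T) = (-4 + T)*4 = -16 + 4*T)
V(-5, -3)*(L(1) + v) = ((2/9)*(-5))*((-16 + 4*1) - 57) = -10*((-16 + 4) - 57)/9 = -10*(-12 - 57)/9 = -10/9*(-69) = 230/3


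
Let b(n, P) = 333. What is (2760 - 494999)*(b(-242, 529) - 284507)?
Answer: 139881525586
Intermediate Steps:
(2760 - 494999)*(b(-242, 529) - 284507) = (2760 - 494999)*(333 - 284507) = -492239*(-284174) = 139881525586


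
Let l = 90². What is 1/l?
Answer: 1/8100 ≈ 0.00012346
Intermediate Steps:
l = 8100
1/l = 1/8100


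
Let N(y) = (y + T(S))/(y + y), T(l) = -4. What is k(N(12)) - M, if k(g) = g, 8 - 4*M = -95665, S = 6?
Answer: -287015/12 ≈ -23918.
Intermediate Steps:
M = 95673/4 (M = 2 - ¼*(-95665) = 2 + 95665/4 = 95673/4 ≈ 23918.)
N(y) = (-4 + y)/(2*y) (N(y) = (y - 4)/(y + y) = (-4 + y)/((2*y)) = (-4 + y)*(1/(2*y)) = (-4 + y)/(2*y))
k(N(12)) - M = (½)*(-4 + 12)/12 - 1*95673/4 = (½)*(1/12)*8 - 95673/4 = ⅓ - 95673/4 = -287015/12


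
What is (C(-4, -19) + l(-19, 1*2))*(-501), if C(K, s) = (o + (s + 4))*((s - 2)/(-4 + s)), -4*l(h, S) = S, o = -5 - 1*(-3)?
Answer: 369237/46 ≈ 8026.9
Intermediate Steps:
o = -2 (o = -5 + 3 = -2)
l(h, S) = -S/4
C(K, s) = (-2 + s)*(2 + s)/(-4 + s) (C(K, s) = (-2 + (s + 4))*((s - 2)/(-4 + s)) = (-2 + (4 + s))*((-2 + s)/(-4 + s)) = (2 + s)*((-2 + s)/(-4 + s)) = (-2 + s)*(2 + s)/(-4 + s))
(C(-4, -19) + l(-19, 1*2))*(-501) = ((-4 + (-19)²)/(-4 - 19) - 2/4)*(-501) = ((-4 + 361)/(-23) - ¼*2)*(-501) = (-1/23*357 - ½)*(-501) = (-357/23 - ½)*(-501) = -737/46*(-501) = 369237/46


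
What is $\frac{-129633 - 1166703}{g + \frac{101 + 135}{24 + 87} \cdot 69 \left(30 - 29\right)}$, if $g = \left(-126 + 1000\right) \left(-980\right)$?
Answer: $\frac{11991108}{7921453} \approx 1.5138$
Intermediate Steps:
$g = -856520$ ($g = 874 \left(-980\right) = -856520$)
$\frac{-129633 - 1166703}{g + \frac{101 + 135}{24 + 87} \cdot 69 \left(30 - 29\right)} = \frac{-129633 - 1166703}{-856520 + \frac{101 + 135}{24 + 87} \cdot 69 \left(30 - 29\right)} = - \frac{1296336}{-856520 + \frac{236}{111} \cdot 69 \left(30 - 29\right)} = - \frac{1296336}{-856520 + 236 \cdot \frac{1}{111} \cdot 69 \cdot 1} = - \frac{1296336}{-856520 + \frac{236}{111} \cdot 69 \cdot 1} = - \frac{1296336}{-856520 + \frac{5428}{37} \cdot 1} = - \frac{1296336}{-856520 + \frac{5428}{37}} = - \frac{1296336}{- \frac{31685812}{37}} = \left(-1296336\right) \left(- \frac{37}{31685812}\right) = \frac{11991108}{7921453}$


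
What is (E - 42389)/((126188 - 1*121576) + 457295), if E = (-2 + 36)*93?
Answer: -39227/461907 ≈ -0.084924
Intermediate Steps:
E = 3162 (E = 34*93 = 3162)
(E - 42389)/((126188 - 1*121576) + 457295) = (3162 - 42389)/((126188 - 1*121576) + 457295) = -39227/((126188 - 121576) + 457295) = -39227/(4612 + 457295) = -39227/461907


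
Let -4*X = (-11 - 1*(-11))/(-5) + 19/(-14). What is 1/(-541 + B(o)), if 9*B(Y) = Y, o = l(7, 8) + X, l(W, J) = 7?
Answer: -168/90751 ≈ -0.0018512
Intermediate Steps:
X = 19/56 (X = -((-11 - 1*(-11))/(-5) + 19/(-14))/4 = -((-11 + 11)*(-1/5) + 19*(-1/14))/4 = -(0*(-1/5) - 19/14)/4 = -(0 - 19/14)/4 = -1/4*(-19/14) = 19/56 ≈ 0.33929)
o = 411/56 (o = 7 + 19/56 = 411/56 ≈ 7.3393)
B(Y) = Y/9
1/(-541 + B(o)) = 1/(-541 + (1/9)*(411/56)) = 1/(-541 + 137/168) = 1/(-90751/168) = -168/90751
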